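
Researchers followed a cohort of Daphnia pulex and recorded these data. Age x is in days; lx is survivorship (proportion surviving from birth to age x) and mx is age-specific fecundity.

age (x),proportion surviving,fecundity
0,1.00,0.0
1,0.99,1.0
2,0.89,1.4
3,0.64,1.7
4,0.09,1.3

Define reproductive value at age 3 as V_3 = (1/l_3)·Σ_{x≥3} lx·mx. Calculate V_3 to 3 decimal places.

lx·mx for x ≥ 3: 1.088, 0.117 → sum = 1.205
V_3 = 1.205 / l_3 = 1.205 / 0.64 = 1.882813… → 1.883

1.883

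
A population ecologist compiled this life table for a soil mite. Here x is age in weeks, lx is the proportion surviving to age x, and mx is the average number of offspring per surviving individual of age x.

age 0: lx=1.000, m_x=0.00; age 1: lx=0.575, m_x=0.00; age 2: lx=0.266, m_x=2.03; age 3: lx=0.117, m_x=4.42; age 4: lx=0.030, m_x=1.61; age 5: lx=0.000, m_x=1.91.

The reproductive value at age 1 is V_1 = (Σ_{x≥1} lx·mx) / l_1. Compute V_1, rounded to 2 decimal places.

1.92

lx·mx for x ≥ 1: 0, 0.53998, 0.51714, 0.0483, 0 → sum = 1.10542
V_1 = 1.10542 / l_1 = 1.10542 / 0.575 = 1.92247… → 1.92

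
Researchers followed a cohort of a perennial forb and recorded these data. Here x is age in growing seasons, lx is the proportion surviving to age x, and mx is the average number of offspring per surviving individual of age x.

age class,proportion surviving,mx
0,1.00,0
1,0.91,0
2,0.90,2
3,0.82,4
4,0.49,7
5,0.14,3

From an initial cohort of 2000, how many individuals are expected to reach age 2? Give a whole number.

1800

Expected survivors = N0 · l_2 = 2000 × 0.90 = 1800 → 1800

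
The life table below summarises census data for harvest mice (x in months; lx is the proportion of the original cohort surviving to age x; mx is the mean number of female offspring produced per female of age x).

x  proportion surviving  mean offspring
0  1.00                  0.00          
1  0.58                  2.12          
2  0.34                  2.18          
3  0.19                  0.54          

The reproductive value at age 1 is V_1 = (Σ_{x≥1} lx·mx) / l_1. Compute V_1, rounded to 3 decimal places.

3.575

lx·mx for x ≥ 1: 1.2296, 0.7412, 0.1026 → sum = 2.0734
V_1 = 2.0734 / l_1 = 2.0734 / 0.58 = 3.574828… → 3.575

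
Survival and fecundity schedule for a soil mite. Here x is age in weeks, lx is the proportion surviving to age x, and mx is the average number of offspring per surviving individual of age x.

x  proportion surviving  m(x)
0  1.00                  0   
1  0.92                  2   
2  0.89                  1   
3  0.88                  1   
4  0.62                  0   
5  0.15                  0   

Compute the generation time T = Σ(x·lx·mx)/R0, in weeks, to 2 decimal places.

lx·mx: 0, 1.84, 0.89, 0.88, 0, 0 → R0 = 3.61
x·lx·mx: 0, 1.84, 1.78, 2.64, 0, 0 → Σ = 6.26
T = 6.26 / 3.61 = 1.734072… → 1.73

1.73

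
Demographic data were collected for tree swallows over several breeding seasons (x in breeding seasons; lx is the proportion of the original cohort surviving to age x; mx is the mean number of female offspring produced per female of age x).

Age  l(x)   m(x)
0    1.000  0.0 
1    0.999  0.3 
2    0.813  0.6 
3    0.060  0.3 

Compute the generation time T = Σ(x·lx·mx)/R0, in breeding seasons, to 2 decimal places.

lx·mx: 0, 0.2997, 0.4878, 0.018 → R0 = 0.8055
x·lx·mx: 0, 0.2997, 0.9756, 0.054 → Σ = 1.3293
T = 1.3293 / 0.8055 = 1.650279… → 1.65

1.65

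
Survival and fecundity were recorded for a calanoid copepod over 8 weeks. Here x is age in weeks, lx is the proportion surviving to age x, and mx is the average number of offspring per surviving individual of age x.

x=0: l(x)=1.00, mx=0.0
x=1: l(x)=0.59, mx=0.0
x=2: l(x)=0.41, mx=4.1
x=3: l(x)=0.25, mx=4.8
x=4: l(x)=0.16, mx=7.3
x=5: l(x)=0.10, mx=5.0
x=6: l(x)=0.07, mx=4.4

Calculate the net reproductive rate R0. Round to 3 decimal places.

4.857

lx·mx by age: 0, 0, 1.681, 1.2, 1.168, 0.5, 0.308
R0 = Σ lx·mx = 4.857 → 4.857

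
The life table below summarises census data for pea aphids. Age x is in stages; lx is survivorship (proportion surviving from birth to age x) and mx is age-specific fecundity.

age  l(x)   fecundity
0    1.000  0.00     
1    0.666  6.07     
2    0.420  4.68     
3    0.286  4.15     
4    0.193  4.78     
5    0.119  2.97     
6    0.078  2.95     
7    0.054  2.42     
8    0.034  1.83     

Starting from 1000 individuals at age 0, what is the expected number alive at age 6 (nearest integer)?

Expected survivors = N0 · l_6 = 1000 × 0.078 = 78 → 78

78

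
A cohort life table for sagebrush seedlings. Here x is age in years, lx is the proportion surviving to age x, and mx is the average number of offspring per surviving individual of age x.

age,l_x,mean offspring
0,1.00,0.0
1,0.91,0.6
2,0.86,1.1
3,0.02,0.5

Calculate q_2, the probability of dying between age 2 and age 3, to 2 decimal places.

0.98

q_2 = (l_2 − l_3) / l_2 = (0.86 − 0.02) / 0.86
     = 0.84 / 0.86 = 0.976744… → 0.98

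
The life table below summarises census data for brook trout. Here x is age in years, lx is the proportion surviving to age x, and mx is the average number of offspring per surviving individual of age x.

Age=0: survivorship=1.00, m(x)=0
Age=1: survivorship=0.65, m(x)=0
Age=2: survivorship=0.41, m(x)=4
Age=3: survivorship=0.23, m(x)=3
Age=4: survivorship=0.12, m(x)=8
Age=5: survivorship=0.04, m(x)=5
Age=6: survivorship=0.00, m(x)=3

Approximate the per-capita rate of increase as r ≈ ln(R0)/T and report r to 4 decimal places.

0.4281

R0 = Σ lx·mx = 0 + 0 + 1.64 + 0.69 + 0.96 + 0.2 + 0 = 3.49
Σ x·lx·mx = 10.19; T = 10.19/3.49 = 2.91977…
r ≈ ln(R0)/T = ln(3.49)/2.91977… = 0.428082… → 0.4281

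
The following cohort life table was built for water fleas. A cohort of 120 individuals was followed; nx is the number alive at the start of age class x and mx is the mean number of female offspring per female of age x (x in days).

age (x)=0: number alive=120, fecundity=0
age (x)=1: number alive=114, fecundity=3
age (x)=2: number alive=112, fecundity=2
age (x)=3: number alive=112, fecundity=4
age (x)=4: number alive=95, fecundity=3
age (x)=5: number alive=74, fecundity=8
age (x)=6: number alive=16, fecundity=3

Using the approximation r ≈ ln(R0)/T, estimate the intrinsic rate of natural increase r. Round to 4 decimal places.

0.8272

lx = nx/n0 = nx/120: 1, 0.95, 0.93333…, 0.93333…, 0.79167…, 0.61667…, 0.13333…
R0 = Σ lx·mx = 0 + 2.85 + 1.86667… + 3.73333… + 2.375… + 4.93333… + 0.4… = 16.158333…
Σ x·lx·mx = 54.35…; T = 54.35…/16.158333… = 3.36359…
r ≈ ln(R0)/T = ln(16.158333…)/3.36359… = 0.827222… → 0.8272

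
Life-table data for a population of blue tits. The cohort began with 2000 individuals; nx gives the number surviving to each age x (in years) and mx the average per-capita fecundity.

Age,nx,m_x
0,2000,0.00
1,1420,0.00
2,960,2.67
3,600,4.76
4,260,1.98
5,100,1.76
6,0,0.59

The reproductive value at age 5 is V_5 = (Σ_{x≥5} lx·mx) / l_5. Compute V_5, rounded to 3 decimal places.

1.760

lx = nx/n0 = nx/2000: 1, 0.71, 0.48, 0.3, 0.13, 0.05, 0
lx·mx for x ≥ 5: 0.088, 0 → sum = 0.088
V_5 = 0.088 / l_5 = 0.088 / 0.05 = 1.76 → 1.760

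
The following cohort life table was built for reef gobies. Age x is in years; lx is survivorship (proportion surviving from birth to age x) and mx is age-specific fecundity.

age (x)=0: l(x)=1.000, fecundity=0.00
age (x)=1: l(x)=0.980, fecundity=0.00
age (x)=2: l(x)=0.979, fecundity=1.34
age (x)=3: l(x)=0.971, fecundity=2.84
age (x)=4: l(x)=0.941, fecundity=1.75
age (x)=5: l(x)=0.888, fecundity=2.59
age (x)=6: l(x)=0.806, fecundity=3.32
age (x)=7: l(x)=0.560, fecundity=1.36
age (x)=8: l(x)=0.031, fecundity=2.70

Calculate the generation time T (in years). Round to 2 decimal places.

4.42

lx·mx: 0, 0, 1.31186, 2.75764, 1.64675, 2.29992, 2.67592, 0.7616, 0.0837 → R0 = 11.53739
x·lx·mx: 0, 0, 2.62372, 8.27292, 6.587, 11.4996, 16.05552, 5.3312, 0.6696 → Σ = 51.03956
T = 51.03956 / 11.53739 = 4.423839… → 4.42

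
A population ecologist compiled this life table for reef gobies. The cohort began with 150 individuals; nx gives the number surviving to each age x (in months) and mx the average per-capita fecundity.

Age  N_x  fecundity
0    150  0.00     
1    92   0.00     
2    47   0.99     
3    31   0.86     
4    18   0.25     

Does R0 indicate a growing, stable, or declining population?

lx = nx/n0 = nx/150: 1, 0.61333…, 0.31333…, 0.20667…, 0.12
R0 = Σ lx·mx = 0 + 0 + 0.3102… + 0.177733… + 0.03 = 0.517933…
R0 < 1, so the population is declining.

declining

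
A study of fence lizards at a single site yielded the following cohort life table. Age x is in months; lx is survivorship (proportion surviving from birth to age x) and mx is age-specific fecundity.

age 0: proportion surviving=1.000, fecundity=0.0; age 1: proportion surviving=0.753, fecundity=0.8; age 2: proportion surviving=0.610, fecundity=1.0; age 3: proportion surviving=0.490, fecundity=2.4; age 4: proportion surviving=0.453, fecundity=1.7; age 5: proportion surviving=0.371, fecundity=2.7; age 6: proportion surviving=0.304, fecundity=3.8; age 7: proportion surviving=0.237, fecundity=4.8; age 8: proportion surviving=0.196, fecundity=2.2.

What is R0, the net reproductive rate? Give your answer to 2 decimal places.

6.88

lx·mx by age: 0, 0.6024, 0.61, 1.176, 0.7701, 1.0017, 1.1552, 1.1376, 0.4312
R0 = Σ lx·mx = 6.8842 → 6.88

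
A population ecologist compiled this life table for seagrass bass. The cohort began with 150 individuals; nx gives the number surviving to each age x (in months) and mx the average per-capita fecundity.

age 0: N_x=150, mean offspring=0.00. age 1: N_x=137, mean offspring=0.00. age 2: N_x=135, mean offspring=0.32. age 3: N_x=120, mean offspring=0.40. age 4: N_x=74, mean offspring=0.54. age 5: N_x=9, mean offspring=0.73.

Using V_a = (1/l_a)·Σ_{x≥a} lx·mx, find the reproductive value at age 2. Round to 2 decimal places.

lx = nx/n0 = nx/150: 1, 0.91333…, 0.9, 0.8, 0.49333…, 0.06
lx·mx for x ≥ 2: 0.288, 0.32, 0.2664…, 0.0438 → sum = 0.9182…
V_2 = 0.9182… / l_2 = 0.9182… / 0.9 = 1.020222… → 1.02

1.02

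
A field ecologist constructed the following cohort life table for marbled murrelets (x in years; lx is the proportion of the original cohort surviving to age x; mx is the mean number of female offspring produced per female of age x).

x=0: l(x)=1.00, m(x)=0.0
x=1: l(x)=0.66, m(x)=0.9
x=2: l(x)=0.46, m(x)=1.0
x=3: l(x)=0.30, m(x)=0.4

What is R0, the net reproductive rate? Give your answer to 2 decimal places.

1.17

lx·mx by age: 0, 0.594, 0.46, 0.12
R0 = Σ lx·mx = 1.174 → 1.17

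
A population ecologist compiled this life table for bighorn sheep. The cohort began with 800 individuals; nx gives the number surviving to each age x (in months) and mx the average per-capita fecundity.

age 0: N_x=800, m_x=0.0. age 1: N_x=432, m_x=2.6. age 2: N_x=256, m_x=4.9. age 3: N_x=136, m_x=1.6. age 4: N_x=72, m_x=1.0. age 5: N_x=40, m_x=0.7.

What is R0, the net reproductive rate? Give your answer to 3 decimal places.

lx = nx/n0 = nx/800: 1, 0.54, 0.32, 0.17, 0.09, 0.05
lx·mx by age: 0, 1.404, 1.568, 0.272, 0.09, 0.035
R0 = Σ lx·mx = 3.369 → 3.369

3.369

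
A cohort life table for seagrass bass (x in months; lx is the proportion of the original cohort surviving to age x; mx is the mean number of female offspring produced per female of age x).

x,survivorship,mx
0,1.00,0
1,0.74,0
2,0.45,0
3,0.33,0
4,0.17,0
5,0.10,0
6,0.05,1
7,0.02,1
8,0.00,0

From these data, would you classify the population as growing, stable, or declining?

R0 = Σ lx·mx = 0 + 0 + 0 + 0 + 0 + 0 + 0.05 + 0.02 + 0 = 0.07
R0 < 1, so the population is declining.

declining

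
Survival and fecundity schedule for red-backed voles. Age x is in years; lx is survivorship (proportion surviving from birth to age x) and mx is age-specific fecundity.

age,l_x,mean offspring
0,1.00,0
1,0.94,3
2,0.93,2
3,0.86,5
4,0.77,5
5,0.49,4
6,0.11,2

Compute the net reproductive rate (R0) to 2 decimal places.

lx·mx by age: 0, 2.82, 1.86, 4.3, 3.85, 1.96, 0.22
R0 = Σ lx·mx = 15.01 → 15.01

15.01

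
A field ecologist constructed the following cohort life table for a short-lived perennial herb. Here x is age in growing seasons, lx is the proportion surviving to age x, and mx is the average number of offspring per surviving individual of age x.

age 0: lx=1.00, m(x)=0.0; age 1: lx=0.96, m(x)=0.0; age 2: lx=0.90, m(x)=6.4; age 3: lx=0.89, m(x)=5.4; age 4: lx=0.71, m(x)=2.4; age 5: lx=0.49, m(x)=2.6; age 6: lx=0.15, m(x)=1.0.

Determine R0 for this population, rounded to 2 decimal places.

13.69

lx·mx by age: 0, 0, 5.76, 4.806, 1.704, 1.274, 0.15
R0 = Σ lx·mx = 13.694 → 13.69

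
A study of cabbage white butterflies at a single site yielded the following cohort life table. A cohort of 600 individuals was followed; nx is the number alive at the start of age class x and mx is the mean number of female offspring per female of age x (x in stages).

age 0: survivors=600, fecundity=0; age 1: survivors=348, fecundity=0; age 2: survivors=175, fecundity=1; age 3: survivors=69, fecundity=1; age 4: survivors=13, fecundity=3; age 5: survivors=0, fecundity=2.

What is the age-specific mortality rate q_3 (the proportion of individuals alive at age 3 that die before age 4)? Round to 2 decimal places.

lx = nx/n0 = nx/600: 1, 0.58, 0.29167…, 0.115, 0.02167…, 0
q_3 = (l_3 − l_4) / l_3 = (0.115 − 0.021667…) / 0.115
     = 0.093333… / 0.115 = 0.811594… → 0.81

0.81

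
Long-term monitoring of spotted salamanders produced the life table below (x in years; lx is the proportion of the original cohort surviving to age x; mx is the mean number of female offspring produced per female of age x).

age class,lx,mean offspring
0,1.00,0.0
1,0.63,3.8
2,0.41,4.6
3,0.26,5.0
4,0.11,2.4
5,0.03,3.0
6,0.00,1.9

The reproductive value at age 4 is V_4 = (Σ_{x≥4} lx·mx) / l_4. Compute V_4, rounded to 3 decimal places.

3.218

lx·mx for x ≥ 4: 0.264, 0.09, 0 → sum = 0.354
V_4 = 0.354 / l_4 = 0.354 / 0.11 = 3.218182… → 3.218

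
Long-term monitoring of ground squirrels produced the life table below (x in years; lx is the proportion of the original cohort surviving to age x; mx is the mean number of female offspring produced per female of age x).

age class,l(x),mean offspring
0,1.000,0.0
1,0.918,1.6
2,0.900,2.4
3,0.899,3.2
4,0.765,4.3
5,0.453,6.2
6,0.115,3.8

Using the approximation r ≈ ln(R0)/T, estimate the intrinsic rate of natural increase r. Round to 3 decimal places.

0.757

R0 = Σ lx·mx = 0 + 1.4688 + 2.16 + 2.8768 + 3.2895 + 2.8086 + 0.437 = 13.0407
Σ x·lx·mx = 44.2422; T = 44.2422/13.0407 = 3.39262…
r ≈ ln(R0)/T = ln(13.0407)/3.39262… = 0.75696… → 0.757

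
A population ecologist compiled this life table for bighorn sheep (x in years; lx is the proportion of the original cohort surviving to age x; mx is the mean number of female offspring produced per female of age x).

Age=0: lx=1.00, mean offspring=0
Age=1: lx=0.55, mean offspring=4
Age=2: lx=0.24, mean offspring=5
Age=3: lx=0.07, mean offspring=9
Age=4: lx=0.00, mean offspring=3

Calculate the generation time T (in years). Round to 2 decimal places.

1.61

lx·mx: 0, 2.2, 1.2, 0.63, 0 → R0 = 4.03
x·lx·mx: 0, 2.2, 2.4, 1.89, 0 → Σ = 6.49
T = 6.49 / 4.03 = 1.610422… → 1.61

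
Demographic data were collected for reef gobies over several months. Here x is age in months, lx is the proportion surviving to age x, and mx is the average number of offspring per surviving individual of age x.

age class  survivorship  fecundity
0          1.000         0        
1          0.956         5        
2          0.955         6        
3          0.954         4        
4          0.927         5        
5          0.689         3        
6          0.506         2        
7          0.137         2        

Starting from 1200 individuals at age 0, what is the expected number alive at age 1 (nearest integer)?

1147

Expected survivors = N0 · l_1 = 1200 × 0.956 = 1147.2 → 1147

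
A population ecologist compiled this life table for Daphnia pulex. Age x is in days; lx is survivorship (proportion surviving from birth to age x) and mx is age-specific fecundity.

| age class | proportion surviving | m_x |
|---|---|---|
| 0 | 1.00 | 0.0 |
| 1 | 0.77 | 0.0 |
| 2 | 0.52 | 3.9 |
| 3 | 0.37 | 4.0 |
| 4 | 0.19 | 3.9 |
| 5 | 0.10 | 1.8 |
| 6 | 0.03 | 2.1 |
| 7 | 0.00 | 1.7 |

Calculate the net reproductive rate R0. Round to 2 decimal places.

4.49

lx·mx by age: 0, 0, 2.028, 1.48, 0.741, 0.18, 0.063, 0
R0 = Σ lx·mx = 4.492 → 4.49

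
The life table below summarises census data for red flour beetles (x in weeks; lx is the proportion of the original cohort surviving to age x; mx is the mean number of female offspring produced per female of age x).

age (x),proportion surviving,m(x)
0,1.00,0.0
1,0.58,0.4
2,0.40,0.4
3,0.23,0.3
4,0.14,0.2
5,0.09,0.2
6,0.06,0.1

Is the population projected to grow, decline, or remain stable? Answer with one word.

declining

R0 = Σ lx·mx = 0 + 0.232 + 0.16 + 0.069 + 0.028 + 0.018 + 0.006 = 0.513
R0 < 1, so the population is declining.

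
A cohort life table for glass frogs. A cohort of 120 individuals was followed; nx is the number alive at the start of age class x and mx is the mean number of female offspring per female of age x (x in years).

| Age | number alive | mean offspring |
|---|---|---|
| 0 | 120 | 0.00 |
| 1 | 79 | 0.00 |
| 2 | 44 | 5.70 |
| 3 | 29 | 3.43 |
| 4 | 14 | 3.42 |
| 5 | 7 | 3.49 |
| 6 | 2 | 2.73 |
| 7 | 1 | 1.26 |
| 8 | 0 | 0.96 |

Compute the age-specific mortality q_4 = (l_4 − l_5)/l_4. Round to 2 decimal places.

lx = nx/n0 = nx/120: 1, 0.65833…, 0.36667…, 0.24167…, 0.11667…, 0.05833…, 0.01667…, 0.00833…, 0
q_4 = (l_4 − l_5) / l_4 = (0.116667… − 0.058333…) / 0.116667…
     = 0.058333… / 0.116667… = 0.5… → 0.50

0.50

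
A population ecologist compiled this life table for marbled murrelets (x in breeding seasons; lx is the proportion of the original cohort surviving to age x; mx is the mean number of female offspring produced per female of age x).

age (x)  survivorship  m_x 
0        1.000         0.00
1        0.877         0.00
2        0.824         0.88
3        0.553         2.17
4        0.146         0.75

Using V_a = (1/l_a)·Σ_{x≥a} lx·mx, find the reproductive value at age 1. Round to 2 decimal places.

2.32

lx·mx for x ≥ 1: 0, 0.72512, 1.20001, 0.1095 → sum = 2.03463
V_1 = 2.03463 / l_1 = 2.03463 / 0.877 = 2.319989… → 2.32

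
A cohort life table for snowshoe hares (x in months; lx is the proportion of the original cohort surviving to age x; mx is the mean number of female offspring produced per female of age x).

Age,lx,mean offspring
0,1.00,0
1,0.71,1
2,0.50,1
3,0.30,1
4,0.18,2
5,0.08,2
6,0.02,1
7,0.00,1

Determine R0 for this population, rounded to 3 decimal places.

2.050

lx·mx by age: 0, 0.71, 0.5, 0.3, 0.36, 0.16, 0.02, 0
R0 = Σ lx·mx = 2.05 → 2.050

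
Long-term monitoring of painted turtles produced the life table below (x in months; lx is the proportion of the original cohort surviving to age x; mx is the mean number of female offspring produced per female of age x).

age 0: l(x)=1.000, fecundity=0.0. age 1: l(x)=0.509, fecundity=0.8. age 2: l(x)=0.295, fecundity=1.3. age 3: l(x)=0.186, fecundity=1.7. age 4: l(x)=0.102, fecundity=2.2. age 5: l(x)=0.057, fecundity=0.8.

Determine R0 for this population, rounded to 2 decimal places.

lx·mx by age: 0, 0.4072, 0.3835, 0.3162, 0.2244, 0.0456
R0 = Σ lx·mx = 1.3769 → 1.38

1.38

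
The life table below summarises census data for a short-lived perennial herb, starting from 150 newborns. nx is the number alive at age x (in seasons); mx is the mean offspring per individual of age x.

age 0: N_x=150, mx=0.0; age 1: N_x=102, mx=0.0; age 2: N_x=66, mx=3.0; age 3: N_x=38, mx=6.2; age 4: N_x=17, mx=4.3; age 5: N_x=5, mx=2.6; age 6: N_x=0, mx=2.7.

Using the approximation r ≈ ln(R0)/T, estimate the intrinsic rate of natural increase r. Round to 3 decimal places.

0.442

lx = nx/n0 = nx/150: 1, 0.68, 0.44, 0.25333…, 0.11333…, 0.03333…, 0
R0 = Σ lx·mx = 0 + 0 + 1.32 + 1.57067… + 0.48733… + 0.08667… + 0 = 3.464667…
Σ x·lx·mx = 9.734667…; T = 9.734667…/3.464667… = 2.8097…
r ≈ ln(R0)/T = ln(3.464667…)/2.8097… = 0.44226… → 0.442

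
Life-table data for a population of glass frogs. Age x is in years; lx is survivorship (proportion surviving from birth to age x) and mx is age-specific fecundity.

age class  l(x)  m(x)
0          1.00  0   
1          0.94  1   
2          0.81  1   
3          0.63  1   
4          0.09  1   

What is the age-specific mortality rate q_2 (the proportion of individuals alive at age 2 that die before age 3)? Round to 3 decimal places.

0.222

q_2 = (l_2 − l_3) / l_2 = (0.81 − 0.63) / 0.81
     = 0.18 / 0.81 = 0.222222… → 0.222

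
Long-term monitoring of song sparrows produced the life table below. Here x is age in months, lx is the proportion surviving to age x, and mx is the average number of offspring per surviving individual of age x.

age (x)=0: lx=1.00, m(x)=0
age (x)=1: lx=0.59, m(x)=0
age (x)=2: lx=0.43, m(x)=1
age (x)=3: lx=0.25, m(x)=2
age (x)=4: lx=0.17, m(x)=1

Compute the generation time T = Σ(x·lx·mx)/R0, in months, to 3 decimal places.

2.764

lx·mx: 0, 0, 0.43, 0.5, 0.17 → R0 = 1.1
x·lx·mx: 0, 0, 0.86, 1.5, 0.68 → Σ = 3.04
T = 3.04 / 1.1 = 2.763636… → 2.764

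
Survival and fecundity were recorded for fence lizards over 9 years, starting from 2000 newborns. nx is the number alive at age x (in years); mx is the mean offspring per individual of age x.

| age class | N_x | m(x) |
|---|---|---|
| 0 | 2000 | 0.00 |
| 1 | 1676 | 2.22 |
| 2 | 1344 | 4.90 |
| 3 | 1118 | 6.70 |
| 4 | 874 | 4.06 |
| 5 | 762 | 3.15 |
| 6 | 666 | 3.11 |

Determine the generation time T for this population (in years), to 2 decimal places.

lx = nx/n0 = nx/2000: 1, 0.838, 0.672, 0.559, 0.437, 0.381, 0.333
lx·mx: 0, 1.86036, 3.2928, 3.7453, 1.77422, 1.20015, 1.03563 → R0 = 12.90846
x·lx·mx: 0, 1.86036, 6.5856, 11.2359, 7.09688, 6.00075, 6.21378 → Σ = 38.99327
T = 38.99327 / 12.90846 = 3.020753… → 3.02

3.02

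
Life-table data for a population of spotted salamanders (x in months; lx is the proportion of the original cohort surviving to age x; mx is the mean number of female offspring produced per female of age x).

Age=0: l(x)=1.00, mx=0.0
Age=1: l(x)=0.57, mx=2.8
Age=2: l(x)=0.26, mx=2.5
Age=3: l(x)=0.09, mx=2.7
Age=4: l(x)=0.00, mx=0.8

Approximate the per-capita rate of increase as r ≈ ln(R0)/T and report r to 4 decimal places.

0.6261

R0 = Σ lx·mx = 0 + 1.596 + 0.65 + 0.243 + 0 = 2.489
Σ x·lx·mx = 3.625; T = 3.625/2.489 = 1.45641…
r ≈ ln(R0)/T = ln(2.489)/1.45641… = 0.626116… → 0.6261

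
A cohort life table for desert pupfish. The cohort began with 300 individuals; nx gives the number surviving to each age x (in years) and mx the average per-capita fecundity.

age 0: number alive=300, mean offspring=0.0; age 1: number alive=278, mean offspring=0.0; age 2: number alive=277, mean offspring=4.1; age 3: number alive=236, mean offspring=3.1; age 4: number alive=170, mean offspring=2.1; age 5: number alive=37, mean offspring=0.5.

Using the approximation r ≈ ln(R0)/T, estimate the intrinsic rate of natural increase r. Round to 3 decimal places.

0.754

lx = nx/n0 = nx/300: 1, 0.92667…, 0.92333…, 0.78667…, 0.56667…, 0.12333…
R0 = Σ lx·mx = 0 + 0 + 3.78567… + 2.43867… + 1.19… + 0.06167… = 7.476…
Σ x·lx·mx = 19.955667…; T = 19.955667…/7.476… = 2.6693…
r ≈ ln(R0)/T = ln(7.476…)/2.6693… = 0.75364… → 0.754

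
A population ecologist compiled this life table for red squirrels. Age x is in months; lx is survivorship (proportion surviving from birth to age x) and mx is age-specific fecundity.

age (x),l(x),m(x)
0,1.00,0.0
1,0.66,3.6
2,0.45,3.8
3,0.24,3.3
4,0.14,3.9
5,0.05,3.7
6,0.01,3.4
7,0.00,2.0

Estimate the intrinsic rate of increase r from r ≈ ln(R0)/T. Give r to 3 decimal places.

0.850

R0 = Σ lx·mx = 0 + 2.376 + 1.71 + 0.792 + 0.546 + 0.185 + 0.034 + 0 = 5.643
Σ x·lx·mx = 11.485; T = 11.485/5.643 = 2.03526…
r ≈ ln(R0)/T = ln(5.643)/2.03526… = 0.85022… → 0.850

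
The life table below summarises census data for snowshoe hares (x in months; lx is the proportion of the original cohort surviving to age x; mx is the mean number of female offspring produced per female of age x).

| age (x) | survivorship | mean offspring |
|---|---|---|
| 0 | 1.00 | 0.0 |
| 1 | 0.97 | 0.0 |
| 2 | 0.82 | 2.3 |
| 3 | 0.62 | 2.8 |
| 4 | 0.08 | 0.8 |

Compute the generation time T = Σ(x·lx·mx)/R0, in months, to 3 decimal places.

lx·mx: 0, 0, 1.886, 1.736, 0.064 → R0 = 3.686
x·lx·mx: 0, 0, 3.772, 5.208, 0.256 → Σ = 9.236
T = 9.236 / 3.686 = 2.505697… → 2.506

2.506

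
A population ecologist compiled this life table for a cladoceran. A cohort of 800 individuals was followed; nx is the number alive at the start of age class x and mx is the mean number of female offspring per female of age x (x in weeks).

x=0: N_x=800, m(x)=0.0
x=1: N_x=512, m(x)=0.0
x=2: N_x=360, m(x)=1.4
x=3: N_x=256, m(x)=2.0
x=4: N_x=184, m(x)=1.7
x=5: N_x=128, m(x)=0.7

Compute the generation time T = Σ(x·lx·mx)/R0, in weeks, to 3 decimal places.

2.992

lx = nx/n0 = nx/800: 1, 0.64, 0.45, 0.32, 0.23, 0.16
lx·mx: 0, 0, 0.63, 0.64, 0.391, 0.112 → R0 = 1.773
x·lx·mx: 0, 0, 1.26, 1.92, 1.564, 0.56 → Σ = 5.304
T = 5.304 / 1.773 = 2.99154… → 2.992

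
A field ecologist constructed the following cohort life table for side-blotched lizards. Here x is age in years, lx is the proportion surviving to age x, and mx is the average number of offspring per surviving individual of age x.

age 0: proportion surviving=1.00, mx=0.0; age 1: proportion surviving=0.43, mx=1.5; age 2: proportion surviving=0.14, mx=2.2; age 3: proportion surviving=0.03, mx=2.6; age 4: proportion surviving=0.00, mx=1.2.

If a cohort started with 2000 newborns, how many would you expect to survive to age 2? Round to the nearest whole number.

Expected survivors = N0 · l_2 = 2000 × 0.14 = 280 → 280

280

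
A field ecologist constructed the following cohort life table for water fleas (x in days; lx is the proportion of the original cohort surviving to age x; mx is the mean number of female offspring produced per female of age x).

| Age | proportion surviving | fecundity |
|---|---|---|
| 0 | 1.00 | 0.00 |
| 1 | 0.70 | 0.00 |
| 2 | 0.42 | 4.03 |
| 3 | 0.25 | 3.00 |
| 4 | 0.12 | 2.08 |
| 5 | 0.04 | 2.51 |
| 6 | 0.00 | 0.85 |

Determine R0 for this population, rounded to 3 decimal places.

lx·mx by age: 0, 0, 1.6926, 0.75, 0.2496, 0.1004, 0
R0 = Σ lx·mx = 2.7926 → 2.793

2.793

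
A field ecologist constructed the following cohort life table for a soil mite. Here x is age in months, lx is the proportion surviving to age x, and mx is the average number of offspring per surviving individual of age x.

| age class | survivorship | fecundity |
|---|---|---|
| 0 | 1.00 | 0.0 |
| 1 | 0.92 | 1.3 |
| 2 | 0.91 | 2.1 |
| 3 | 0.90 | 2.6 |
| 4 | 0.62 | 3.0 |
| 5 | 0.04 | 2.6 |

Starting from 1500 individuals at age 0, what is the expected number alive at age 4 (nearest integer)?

930

Expected survivors = N0 · l_4 = 1500 × 0.62 = 930 → 930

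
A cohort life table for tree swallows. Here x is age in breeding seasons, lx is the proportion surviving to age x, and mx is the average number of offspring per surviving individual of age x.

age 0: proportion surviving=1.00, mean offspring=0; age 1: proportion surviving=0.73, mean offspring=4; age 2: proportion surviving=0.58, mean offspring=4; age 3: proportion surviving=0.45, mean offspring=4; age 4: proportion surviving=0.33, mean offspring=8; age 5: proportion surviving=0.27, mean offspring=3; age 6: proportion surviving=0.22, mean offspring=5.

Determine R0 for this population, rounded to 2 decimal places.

11.59

lx·mx by age: 0, 2.92, 2.32, 1.8, 2.64, 0.81, 1.1
R0 = Σ lx·mx = 11.59 → 11.59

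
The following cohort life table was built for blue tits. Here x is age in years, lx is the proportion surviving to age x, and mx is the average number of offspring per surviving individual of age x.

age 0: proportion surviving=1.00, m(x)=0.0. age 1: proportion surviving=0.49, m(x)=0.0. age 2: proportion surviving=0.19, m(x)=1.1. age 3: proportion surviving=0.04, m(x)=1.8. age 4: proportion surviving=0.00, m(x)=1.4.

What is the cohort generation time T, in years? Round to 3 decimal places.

lx·mx: 0, 0, 0.209, 0.072, 0 → R0 = 0.281
x·lx·mx: 0, 0, 0.418, 0.216, 0 → Σ = 0.634
T = 0.634 / 0.281 = 2.256228… → 2.256

2.256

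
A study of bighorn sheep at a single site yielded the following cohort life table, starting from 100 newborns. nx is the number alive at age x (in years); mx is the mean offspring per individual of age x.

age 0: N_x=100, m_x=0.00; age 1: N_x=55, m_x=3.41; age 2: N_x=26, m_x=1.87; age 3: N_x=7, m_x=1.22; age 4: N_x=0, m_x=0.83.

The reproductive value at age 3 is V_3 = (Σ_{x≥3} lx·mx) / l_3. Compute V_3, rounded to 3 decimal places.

1.220

lx = nx/n0 = nx/100: 1, 0.55, 0.26, 0.07, 0
lx·mx for x ≥ 3: 0.0854, 0 → sum = 0.0854
V_3 = 0.0854 / l_3 = 0.0854 / 0.07 = 1.22 → 1.220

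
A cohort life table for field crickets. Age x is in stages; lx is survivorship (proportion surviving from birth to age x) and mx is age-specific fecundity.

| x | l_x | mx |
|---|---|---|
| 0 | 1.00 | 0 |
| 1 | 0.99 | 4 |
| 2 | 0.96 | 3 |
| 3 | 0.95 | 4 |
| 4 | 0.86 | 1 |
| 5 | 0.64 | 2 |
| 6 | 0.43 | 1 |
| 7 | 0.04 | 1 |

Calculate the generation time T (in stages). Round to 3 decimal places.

lx·mx: 0, 3.96, 2.88, 3.8, 0.86, 1.28, 0.43, 0.04 → R0 = 13.25
x·lx·mx: 0, 3.96, 5.76, 11.4, 3.44, 6.4, 2.58, 0.28 → Σ = 33.82
T = 33.82 / 13.25 = 2.552453… → 2.552

2.552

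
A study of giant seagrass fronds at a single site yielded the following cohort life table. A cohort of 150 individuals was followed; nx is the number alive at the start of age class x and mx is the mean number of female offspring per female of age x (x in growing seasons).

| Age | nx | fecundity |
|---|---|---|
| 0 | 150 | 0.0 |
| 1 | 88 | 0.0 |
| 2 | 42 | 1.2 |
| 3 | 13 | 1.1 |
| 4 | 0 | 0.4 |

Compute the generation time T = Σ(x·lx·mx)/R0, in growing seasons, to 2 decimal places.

lx = nx/n0 = nx/150: 1, 0.58667…, 0.28, 0.08667…, 0
lx·mx: 0, 0, 0.336, 0.095333…, 0 → R0 = 0.431333…
x·lx·mx: 0, 0, 0.672, 0.286…, 0 → Σ = 0.958…
T = 0.958… / 0.431333… = 2.22102… → 2.22

2.22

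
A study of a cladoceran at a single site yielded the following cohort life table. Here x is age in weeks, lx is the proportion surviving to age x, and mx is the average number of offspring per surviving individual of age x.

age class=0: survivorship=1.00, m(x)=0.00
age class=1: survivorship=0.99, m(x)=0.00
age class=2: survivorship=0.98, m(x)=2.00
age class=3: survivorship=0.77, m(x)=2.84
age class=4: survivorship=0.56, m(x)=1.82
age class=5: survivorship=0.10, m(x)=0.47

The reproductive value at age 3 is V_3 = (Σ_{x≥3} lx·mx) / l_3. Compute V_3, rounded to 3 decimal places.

4.225

lx·mx for x ≥ 3: 2.1868, 1.0192, 0.047 → sum = 3.253
V_3 = 3.253 / l_3 = 3.253 / 0.77 = 4.224675… → 4.225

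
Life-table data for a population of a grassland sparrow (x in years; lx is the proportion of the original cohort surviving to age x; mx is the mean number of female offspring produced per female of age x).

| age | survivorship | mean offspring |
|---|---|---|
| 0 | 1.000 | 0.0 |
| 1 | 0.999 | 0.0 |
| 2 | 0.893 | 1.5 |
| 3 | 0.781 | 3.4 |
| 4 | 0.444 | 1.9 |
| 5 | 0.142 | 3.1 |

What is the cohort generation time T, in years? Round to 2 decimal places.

lx·mx: 0, 0, 1.3395, 2.6554, 0.8436, 0.4402 → R0 = 5.2787
x·lx·mx: 0, 0, 2.679, 7.9662, 3.3744, 2.201 → Σ = 16.2206
T = 16.2206 / 5.2787 = 3.07284… → 3.07

3.07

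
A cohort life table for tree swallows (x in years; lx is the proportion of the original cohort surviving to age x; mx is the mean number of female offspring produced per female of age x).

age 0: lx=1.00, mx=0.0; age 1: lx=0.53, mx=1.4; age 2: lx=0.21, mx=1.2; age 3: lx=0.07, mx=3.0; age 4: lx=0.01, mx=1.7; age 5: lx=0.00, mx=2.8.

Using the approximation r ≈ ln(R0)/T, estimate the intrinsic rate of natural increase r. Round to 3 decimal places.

0.125

R0 = Σ lx·mx = 0 + 0.742 + 0.252 + 0.21 + 0.017 + 0 = 1.221
Σ x·lx·mx = 1.944; T = 1.944/1.221 = 1.59214…
r ≈ ln(R0)/T = ln(1.221)/1.59214… = 0.12541… → 0.125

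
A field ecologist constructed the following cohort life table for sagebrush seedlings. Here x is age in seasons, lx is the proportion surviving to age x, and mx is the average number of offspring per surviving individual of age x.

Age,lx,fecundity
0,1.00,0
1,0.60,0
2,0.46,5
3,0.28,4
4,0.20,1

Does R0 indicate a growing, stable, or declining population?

growing

R0 = Σ lx·mx = 0 + 0 + 2.3 + 1.12 + 0.2 = 3.62
R0 > 1, so the population is growing.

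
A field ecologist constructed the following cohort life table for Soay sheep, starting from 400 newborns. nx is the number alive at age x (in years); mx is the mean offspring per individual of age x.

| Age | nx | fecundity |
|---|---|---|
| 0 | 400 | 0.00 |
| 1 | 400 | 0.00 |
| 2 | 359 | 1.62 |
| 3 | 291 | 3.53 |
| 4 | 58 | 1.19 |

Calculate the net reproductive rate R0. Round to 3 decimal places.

lx = nx/n0 = nx/400: 1, 1, 0.8975, 0.7275, 0.145
lx·mx by age: 0, 0, 1.45395, 2.568075, 0.17255
R0 = Σ lx·mx = 4.194575 → 4.195

4.195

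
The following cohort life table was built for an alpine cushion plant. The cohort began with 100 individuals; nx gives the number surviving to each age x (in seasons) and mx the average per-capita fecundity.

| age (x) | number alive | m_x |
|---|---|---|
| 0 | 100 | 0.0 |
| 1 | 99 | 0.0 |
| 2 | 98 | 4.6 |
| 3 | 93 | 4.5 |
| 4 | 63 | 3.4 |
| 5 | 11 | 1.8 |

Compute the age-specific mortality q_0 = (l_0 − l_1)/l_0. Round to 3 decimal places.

0.010

lx = nx/n0 = nx/100: 1, 0.99, 0.98, 0.93, 0.63, 0.11
q_0 = (l_0 − l_1) / l_0 = (1 − 0.99) / 1
     = 0.01 / 1 = 0.01 → 0.010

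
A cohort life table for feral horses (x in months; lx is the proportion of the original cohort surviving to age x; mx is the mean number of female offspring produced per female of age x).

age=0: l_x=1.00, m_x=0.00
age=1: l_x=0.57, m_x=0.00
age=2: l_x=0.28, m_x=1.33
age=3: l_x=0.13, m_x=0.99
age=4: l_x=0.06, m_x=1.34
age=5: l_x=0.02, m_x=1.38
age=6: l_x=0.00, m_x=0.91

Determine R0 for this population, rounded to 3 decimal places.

0.609

lx·mx by age: 0, 0, 0.3724, 0.1287, 0.0804, 0.0276, 0
R0 = Σ lx·mx = 0.6091 → 0.609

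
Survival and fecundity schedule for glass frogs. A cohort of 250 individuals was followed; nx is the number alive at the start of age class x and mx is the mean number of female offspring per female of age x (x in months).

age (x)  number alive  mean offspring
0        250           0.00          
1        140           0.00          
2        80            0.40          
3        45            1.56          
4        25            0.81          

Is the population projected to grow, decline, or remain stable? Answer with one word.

declining

lx = nx/n0 = nx/250: 1, 0.56, 0.32, 0.18, 0.1
R0 = Σ lx·mx = 0 + 0 + 0.128 + 0.2808 + 0.081 = 0.4898
R0 < 1, so the population is declining.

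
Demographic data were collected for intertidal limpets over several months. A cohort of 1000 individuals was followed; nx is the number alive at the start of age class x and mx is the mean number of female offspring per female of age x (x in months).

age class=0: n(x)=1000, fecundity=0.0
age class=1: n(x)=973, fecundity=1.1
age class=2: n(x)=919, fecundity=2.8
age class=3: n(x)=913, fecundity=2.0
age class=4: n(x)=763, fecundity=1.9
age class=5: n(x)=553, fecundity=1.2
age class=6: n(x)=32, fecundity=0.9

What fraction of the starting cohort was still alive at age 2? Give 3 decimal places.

0.919

l_2 = n_2/n_0 = 919/1000 = 0.919 → 0.919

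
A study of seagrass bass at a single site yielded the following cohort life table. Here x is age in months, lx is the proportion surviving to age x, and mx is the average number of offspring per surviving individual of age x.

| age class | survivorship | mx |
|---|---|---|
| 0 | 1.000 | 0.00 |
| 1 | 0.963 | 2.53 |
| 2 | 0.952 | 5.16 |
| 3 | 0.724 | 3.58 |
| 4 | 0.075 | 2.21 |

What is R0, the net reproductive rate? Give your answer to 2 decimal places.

lx·mx by age: 0, 2.43639, 4.91232, 2.59192, 0.16575
R0 = Σ lx·mx = 10.10638 → 10.11

10.11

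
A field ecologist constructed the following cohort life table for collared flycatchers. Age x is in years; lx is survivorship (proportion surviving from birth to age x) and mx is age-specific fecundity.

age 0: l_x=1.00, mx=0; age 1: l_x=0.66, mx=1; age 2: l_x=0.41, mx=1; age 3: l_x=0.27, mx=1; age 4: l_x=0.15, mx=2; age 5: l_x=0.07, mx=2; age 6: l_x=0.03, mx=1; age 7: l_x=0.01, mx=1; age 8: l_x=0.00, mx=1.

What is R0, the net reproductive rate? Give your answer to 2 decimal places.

lx·mx by age: 0, 0.66, 0.41, 0.27, 0.3, 0.14, 0.03, 0.01, 0
R0 = Σ lx·mx = 1.82 → 1.82

1.82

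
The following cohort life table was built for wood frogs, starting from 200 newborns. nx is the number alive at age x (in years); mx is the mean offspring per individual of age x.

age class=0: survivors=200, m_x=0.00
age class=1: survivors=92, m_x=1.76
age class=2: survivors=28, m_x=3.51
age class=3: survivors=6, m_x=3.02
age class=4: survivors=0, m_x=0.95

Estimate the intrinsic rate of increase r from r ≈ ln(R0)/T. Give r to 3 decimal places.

0.223

lx = nx/n0 = nx/200: 1, 0.46, 0.14, 0.03, 0
R0 = Σ lx·mx = 0 + 0.8096 + 0.4914 + 0.0906 + 0 = 1.3916
Σ x·lx·mx = 2.0642; T = 2.0642/1.3916 = 1.48333…
r ≈ ln(R0)/T = ln(1.3916)/1.48333… = 0.22278… → 0.223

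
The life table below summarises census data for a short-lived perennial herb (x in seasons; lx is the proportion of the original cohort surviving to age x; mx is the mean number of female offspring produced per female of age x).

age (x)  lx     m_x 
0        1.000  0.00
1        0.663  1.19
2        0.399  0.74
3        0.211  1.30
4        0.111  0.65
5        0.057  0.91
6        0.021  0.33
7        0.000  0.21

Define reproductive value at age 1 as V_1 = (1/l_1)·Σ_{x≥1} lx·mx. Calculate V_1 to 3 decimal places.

lx·mx for x ≥ 1: 0.78897, 0.29526, 0.2743, 0.07215, 0.05187, 0.00693, 0 → sum = 1.48948
V_1 = 1.48948 / l_1 = 1.48948 / 0.663 = 2.246576… → 2.247

2.247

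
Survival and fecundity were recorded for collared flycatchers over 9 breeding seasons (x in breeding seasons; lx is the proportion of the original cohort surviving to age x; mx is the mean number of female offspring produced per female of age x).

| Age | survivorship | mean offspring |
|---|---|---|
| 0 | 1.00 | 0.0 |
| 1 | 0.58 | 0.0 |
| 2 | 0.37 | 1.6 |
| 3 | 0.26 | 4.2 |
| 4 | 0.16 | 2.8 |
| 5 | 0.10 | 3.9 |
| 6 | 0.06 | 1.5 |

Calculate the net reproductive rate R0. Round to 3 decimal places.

2.612

lx·mx by age: 0, 0, 0.592, 1.092, 0.448, 0.39, 0.09
R0 = Σ lx·mx = 2.612 → 2.612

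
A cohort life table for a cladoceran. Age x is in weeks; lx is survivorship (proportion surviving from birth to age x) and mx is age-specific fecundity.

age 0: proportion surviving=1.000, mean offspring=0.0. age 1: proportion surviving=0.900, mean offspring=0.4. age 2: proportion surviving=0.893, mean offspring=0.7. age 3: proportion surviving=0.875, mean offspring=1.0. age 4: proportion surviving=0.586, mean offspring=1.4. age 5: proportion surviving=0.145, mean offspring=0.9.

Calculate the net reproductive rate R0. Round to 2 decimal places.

lx·mx by age: 0, 0.36, 0.6251, 0.875, 0.8204, 0.1305
R0 = Σ lx·mx = 2.811 → 2.81

2.81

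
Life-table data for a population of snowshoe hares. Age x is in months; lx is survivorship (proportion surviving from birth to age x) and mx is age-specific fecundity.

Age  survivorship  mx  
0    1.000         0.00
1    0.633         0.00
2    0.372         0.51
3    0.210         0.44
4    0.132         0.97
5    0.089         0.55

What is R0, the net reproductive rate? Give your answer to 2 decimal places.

lx·mx by age: 0, 0, 0.18972, 0.0924, 0.12804, 0.04895
R0 = Σ lx·mx = 0.45911 → 0.46

0.46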